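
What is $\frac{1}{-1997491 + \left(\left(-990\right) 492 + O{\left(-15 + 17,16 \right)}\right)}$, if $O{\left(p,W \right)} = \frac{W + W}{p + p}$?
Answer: $- \frac{1}{2484563} \approx -4.0249 \cdot 10^{-7}$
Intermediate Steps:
$O{\left(p,W \right)} = \frac{W}{p}$ ($O{\left(p,W \right)} = \frac{2 W}{2 p} = 2 W \frac{1}{2 p} = \frac{W}{p}$)
$\frac{1}{-1997491 + \left(\left(-990\right) 492 + O{\left(-15 + 17,16 \right)}\right)} = \frac{1}{-1997491 + \left(\left(-990\right) 492 + \frac{16}{-15 + 17}\right)} = \frac{1}{-1997491 - \left(487080 - \frac{16}{2}\right)} = \frac{1}{-1997491 + \left(-487080 + 16 \cdot \frac{1}{2}\right)} = \frac{1}{-1997491 + \left(-487080 + 8\right)} = \frac{1}{-1997491 - 487072} = \frac{1}{-2484563} = - \frac{1}{2484563}$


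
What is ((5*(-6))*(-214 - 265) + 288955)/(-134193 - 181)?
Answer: -303325/134374 ≈ -2.2573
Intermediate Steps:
((5*(-6))*(-214 - 265) + 288955)/(-134193 - 181) = (-30*(-479) + 288955)/(-134374) = (14370 + 288955)*(-1/134374) = 303325*(-1/134374) = -303325/134374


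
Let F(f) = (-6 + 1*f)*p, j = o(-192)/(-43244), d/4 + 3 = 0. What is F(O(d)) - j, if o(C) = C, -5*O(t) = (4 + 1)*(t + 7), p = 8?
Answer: -86536/10811 ≈ -8.0044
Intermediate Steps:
d = -12 (d = -12 + 4*0 = -12 + 0 = -12)
O(t) = -7 - t (O(t) = -(4 + 1)*(t + 7)/5 = -(7 + t) = -(35 + 5*t)/5 = -7 - t)
j = 48/10811 (j = -192/(-43244) = -192*(-1/43244) = 48/10811 ≈ 0.0044399)
F(f) = -48 + 8*f (F(f) = (-6 + 1*f)*8 = (-6 + f)*8 = -48 + 8*f)
F(O(d)) - j = (-48 + 8*(-7 - 1*(-12))) - 1*48/10811 = (-48 + 8*(-7 + 12)) - 48/10811 = (-48 + 8*5) - 48/10811 = (-48 + 40) - 48/10811 = -8 - 48/10811 = -86536/10811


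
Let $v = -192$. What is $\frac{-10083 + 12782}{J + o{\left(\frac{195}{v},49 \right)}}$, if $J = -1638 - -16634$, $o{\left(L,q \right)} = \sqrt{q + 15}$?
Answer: $\frac{2699}{15004} \approx 0.17989$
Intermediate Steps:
$o{\left(L,q \right)} = \sqrt{15 + q}$
$J = 14996$ ($J = -1638 + 16634 = 14996$)
$\frac{-10083 + 12782}{J + o{\left(\frac{195}{v},49 \right)}} = \frac{-10083 + 12782}{14996 + \sqrt{15 + 49}} = \frac{2699}{14996 + \sqrt{64}} = \frac{2699}{14996 + 8} = \frac{2699}{15004}$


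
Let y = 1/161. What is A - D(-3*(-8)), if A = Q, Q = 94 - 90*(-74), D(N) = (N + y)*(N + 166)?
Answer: 353044/161 ≈ 2192.8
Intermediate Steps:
y = 1/161 ≈ 0.0062112
D(N) = (166 + N)*(1/161 + N) (D(N) = (N + 1/161)*(N + 166) = (1/161 + N)*(166 + N) = (166 + N)*(1/161 + N))
Q = 6754 (Q = 94 + 6660 = 6754)
A = 6754
A - D(-3*(-8)) = 6754 - (166/161 + (-3*(-8))² + 26727*(-3*(-8))/161) = 6754 - (166/161 + 24² + (26727/161)*24) = 6754 - (166/161 + 576 + 641448/161) = 6754 - 1*734350/161 = 6754 - 734350/161 = 353044/161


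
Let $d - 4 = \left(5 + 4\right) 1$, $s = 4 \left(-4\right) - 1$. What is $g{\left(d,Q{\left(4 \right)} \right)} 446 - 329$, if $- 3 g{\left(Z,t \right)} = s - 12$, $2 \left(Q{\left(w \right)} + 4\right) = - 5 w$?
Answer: $\frac{11947}{3} \approx 3982.3$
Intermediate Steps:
$s = -17$ ($s = -16 - 1 = -17$)
$Q{\left(w \right)} = -4 - \frac{5 w}{2}$ ($Q{\left(w \right)} = -4 + \frac{\left(-5\right) w}{2} = -4 - \frac{5 w}{2}$)
$d = 13$ ($d = 4 + \left(5 + 4\right) 1 = 4 + 9 \cdot 1 = 4 + 9 = 13$)
$g{\left(Z,t \right)} = \frac{29}{3}$ ($g{\left(Z,t \right)} = - \frac{-17 - 12}{3} = \left(- \frac{1}{3}\right) \left(-29\right) = \frac{29}{3}$)
$g{\left(d,Q{\left(4 \right)} \right)} 446 - 329 = \frac{29}{3} \cdot 446 - 329 = \frac{12934}{3} - 329 = \frac{11947}{3}$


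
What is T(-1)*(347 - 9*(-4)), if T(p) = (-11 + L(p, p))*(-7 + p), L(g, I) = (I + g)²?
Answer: 21448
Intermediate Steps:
T(p) = (-11 + 4*p²)*(-7 + p) (T(p) = (-11 + (p + p)²)*(-7 + p) = (-11 + (2*p)²)*(-7 + p) = (-11 + 4*p²)*(-7 + p))
T(-1)*(347 - 9*(-4)) = (77 - 28*(-1)² - 11*(-1) + 4*(-1)³)*(347 - 9*(-4)) = (77 - 28*1 + 11 + 4*(-1))*(347 + 36) = (77 - 28 + 11 - 4)*383 = 56*383 = 21448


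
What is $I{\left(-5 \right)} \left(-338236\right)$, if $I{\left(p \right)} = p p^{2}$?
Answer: $42279500$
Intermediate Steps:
$I{\left(p \right)} = p^{3}$
$I{\left(-5 \right)} \left(-338236\right) = \left(-5\right)^{3} \left(-338236\right) = \left(-125\right) \left(-338236\right) = 42279500$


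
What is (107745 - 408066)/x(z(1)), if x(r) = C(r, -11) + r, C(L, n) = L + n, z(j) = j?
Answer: 33369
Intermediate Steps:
x(r) = -11 + 2*r (x(r) = (r - 11) + r = (-11 + r) + r = -11 + 2*r)
(107745 - 408066)/x(z(1)) = (107745 - 408066)/(-11 + 2*1) = -300321/(-11 + 2) = -300321/(-9) = -300321*(-⅑) = 33369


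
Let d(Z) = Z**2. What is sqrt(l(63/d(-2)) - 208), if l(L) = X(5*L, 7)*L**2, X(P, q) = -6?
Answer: I*sqrt(27142)/4 ≈ 41.187*I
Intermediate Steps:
l(L) = -6*L**2
sqrt(l(63/d(-2)) - 208) = sqrt(-6*(63/((-2)**2))**2 - 208) = sqrt(-6*(63/4)**2 - 208) = sqrt(-6*3969/16 - 208) = sqrt(-11907/8 - 208) = sqrt(-13571/8) = I*sqrt(27142)/4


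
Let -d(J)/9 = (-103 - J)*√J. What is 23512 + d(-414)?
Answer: 23512 - 8397*I*√46 ≈ 23512.0 - 56951.0*I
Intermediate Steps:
d(J) = -9*√J*(-103 - J) (d(J) = -9*(-103 - J)*√J = -9*√J*(-103 - J))
23512 + d(-414) = 23512 + 9*√(-414)*(103 - 414) = 23512 + 9*(3*I*√46)*(-311) = 23512 - 8397*I*√46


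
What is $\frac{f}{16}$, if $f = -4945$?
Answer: $- \frac{4945}{16} \approx -309.06$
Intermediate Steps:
$\frac{f}{16} = \frac{1}{16} \left(-4945\right) = - \frac{4945}{16}$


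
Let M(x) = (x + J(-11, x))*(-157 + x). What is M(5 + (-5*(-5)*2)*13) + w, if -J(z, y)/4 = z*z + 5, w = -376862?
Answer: -301664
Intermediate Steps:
J(z, y) = -20 - 4*z² (J(z, y) = -4*(z*z + 5) = -4*(z² + 5) = -4*(5 + z²) = -20 - 4*z²)
M(x) = (-504 + x)*(-157 + x) (M(x) = (x + (-20 - 4*(-11)²))*(-157 + x) = (x + (-20 - 4*121))*(-157 + x) = (x + (-20 - 484))*(-157 + x) = (x - 504)*(-157 + x) = (-504 + x)*(-157 + x))
M(5 + (-5*(-5)*2)*13) + w = (79128 + (5 + (-5*(-5)*2)*13)² - 661*(5 + (-5*(-5)*2)*13)) - 376862 = (79128 + (5 + (25*2)*13)² - 661*(5 + (25*2)*13)) - 376862 = (79128 + (5 + 50*13)² - 661*(5 + 50*13)) - 376862 = (79128 + (5 + 650)² - 661*(5 + 650)) - 376862 = (79128 + 655² - 661*655) - 376862 = (79128 + 429025 - 432955) - 376862 = 75198 - 376862 = -301664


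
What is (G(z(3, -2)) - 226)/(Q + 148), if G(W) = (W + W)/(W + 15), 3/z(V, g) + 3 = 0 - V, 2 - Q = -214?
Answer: -1639/2639 ≈ -0.62107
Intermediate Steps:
Q = 216 (Q = 2 - 1*(-214) = 2 + 214 = 216)
z(V, g) = 3/(-3 - V) (z(V, g) = 3/(-3 + (0 - V)) = 3/(-3 - V))
G(W) = 2*W/(15 + W) (G(W) = (2*W)/(15 + W) = 2*W/(15 + W))
(G(z(3, -2)) - 226)/(Q + 148) = (2*(-3/(3 + 3))/(15 - 3/(3 + 3)) - 226)/(216 + 148) = (2*(-3/6)/(15 - 3/6) - 226)/364 = (2*(-3*1/6)/(15 - 3*1/6) - 226)*(1/364) = (2*(-1/2)/(15 - 1/2) - 226)*(1/364) = (2*(-1/2)/(29/2) - 226)*(1/364) = (2*(-1/2)*(2/29) - 226)*(1/364) = (-2/29 - 226)*(1/364) = -6556/29*1/364 = -1639/2639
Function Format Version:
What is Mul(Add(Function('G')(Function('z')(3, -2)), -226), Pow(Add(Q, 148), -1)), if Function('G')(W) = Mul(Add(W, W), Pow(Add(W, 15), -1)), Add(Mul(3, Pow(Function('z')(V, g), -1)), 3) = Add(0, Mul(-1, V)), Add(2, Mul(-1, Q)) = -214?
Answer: Rational(-1639, 2639) ≈ -0.62107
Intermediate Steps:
Q = 216 (Q = Add(2, Mul(-1, -214)) = Add(2, 214) = 216)
Function('z')(V, g) = Mul(3, Pow(Add(-3, Mul(-1, V)), -1)) (Function('z')(V, g) = Mul(3, Pow(Add(-3, Add(0, Mul(-1, V))), -1)) = Mul(3, Pow(Add(-3, Mul(-1, V)), -1)))
Function('G')(W) = Mul(2, W, Pow(Add(15, W), -1)) (Function('G')(W) = Mul(Mul(2, W), Pow(Add(15, W), -1)) = Mul(2, W, Pow(Add(15, W), -1)))
Mul(Add(Function('G')(Function('z')(3, -2)), -226), Pow(Add(Q, 148), -1)) = Mul(Add(Mul(2, Mul(-3, Pow(Add(3, 3), -1)), Pow(Add(15, Mul(-3, Pow(Add(3, 3), -1))), -1)), -226), Pow(Add(216, 148), -1)) = Mul(Add(Mul(2, Mul(-3, Pow(6, -1)), Pow(Add(15, Mul(-3, Pow(6, -1))), -1)), -226), Pow(364, -1)) = Mul(Add(Mul(2, Mul(-3, Rational(1, 6)), Pow(Add(15, Mul(-3, Rational(1, 6))), -1)), -226), Rational(1, 364)) = Mul(Add(Mul(2, Rational(-1, 2), Pow(Add(15, Rational(-1, 2)), -1)), -226), Rational(1, 364)) = Mul(Add(Mul(2, Rational(-1, 2), Pow(Rational(29, 2), -1)), -226), Rational(1, 364)) = Mul(Add(Mul(2, Rational(-1, 2), Rational(2, 29)), -226), Rational(1, 364)) = Mul(Add(Rational(-2, 29), -226), Rational(1, 364)) = Mul(Rational(-6556, 29), Rational(1, 364)) = Rational(-1639, 2639)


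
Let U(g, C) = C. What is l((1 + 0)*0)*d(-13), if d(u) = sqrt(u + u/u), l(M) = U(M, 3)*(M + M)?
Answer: 0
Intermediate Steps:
l(M) = 6*M (l(M) = 3*(M + M) = 3*(2*M) = 6*M)
d(u) = sqrt(1 + u) (d(u) = sqrt(u + 1) = sqrt(1 + u))
l((1 + 0)*0)*d(-13) = (6*((1 + 0)*0))*sqrt(1 - 13) = (6*(1*0))*sqrt(-12) = (6*0)*(2*I*sqrt(3)) = 0*(2*I*sqrt(3)) = 0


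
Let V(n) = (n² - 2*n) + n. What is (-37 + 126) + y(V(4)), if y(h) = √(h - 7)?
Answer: 89 + √5 ≈ 91.236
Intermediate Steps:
V(n) = n² - n
y(h) = √(-7 + h)
(-37 + 126) + y(V(4)) = (-37 + 126) + √(-7 + 4*(-1 + 4)) = 89 + √(-7 + 4*3) = 89 + √(-7 + 12) = 89 + √5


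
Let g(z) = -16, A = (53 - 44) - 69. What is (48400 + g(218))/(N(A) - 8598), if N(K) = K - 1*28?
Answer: -24192/4343 ≈ -5.5703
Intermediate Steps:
A = -60 (A = 9 - 69 = -60)
N(K) = -28 + K (N(K) = K - 28 = -28 + K)
(48400 + g(218))/(N(A) - 8598) = (48400 - 16)/((-28 - 60) - 8598) = 48384/(-88 - 8598) = 48384/(-8686) = 48384*(-1/8686) = -24192/4343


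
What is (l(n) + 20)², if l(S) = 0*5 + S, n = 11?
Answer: 961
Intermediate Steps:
l(S) = S (l(S) = 0 + S = S)
(l(n) + 20)² = (11 + 20)² = 31² = 961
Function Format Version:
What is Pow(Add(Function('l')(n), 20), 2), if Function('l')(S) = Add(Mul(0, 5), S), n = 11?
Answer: 961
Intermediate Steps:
Function('l')(S) = S (Function('l')(S) = Add(0, S) = S)
Pow(Add(Function('l')(n), 20), 2) = Pow(Add(11, 20), 2) = Pow(31, 2) = 961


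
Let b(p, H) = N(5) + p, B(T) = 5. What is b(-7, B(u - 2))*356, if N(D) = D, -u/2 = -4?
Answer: -712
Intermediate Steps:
u = 8 (u = -2*(-4) = 8)
b(p, H) = 5 + p
b(-7, B(u - 2))*356 = (5 - 7)*356 = -2*356 = -712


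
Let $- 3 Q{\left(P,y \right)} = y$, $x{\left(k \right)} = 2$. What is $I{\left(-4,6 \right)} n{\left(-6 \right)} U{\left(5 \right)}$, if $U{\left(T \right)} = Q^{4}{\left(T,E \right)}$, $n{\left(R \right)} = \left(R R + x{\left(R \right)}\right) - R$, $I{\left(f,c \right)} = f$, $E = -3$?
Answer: $-176$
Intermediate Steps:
$Q{\left(P,y \right)} = - \frac{y}{3}$
$n{\left(R \right)} = 2 + R^{2} - R$ ($n{\left(R \right)} = \left(R R + 2\right) - R = \left(R^{2} + 2\right) - R = \left(2 + R^{2}\right) - R = 2 + R^{2} - R$)
$U{\left(T \right)} = 1$ ($U{\left(T \right)} = \left(\left(- \frac{1}{3}\right) \left(-3\right)\right)^{4} = 1^{4} = 1$)
$I{\left(-4,6 \right)} n{\left(-6 \right)} U{\left(5 \right)} = - 4 \left(2 + \left(-6\right)^{2} - -6\right) 1 = - 4 \left(2 + 36 + 6\right) 1 = \left(-4\right) 44 \cdot 1 = \left(-176\right) 1 = -176$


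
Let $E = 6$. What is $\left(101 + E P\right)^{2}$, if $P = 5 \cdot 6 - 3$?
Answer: $69169$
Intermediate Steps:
$P = 27$ ($P = 30 - 3 = 27$)
$\left(101 + E P\right)^{2} = \left(101 + 6 \cdot 27\right)^{2} = \left(101 + 162\right)^{2} = 263^{2} = 69169$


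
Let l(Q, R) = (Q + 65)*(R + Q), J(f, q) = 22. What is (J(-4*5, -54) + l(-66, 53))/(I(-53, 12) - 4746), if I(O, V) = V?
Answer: -35/4734 ≈ -0.0073933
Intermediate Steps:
l(Q, R) = (65 + Q)*(Q + R)
(J(-4*5, -54) + l(-66, 53))/(I(-53, 12) - 4746) = (22 + ((-66)² + 65*(-66) + 65*53 - 66*53))/(12 - 4746) = (22 + (4356 - 4290 + 3445 - 3498))/(-4734) = (22 + 13)*(-1/4734) = 35*(-1/4734) = -35/4734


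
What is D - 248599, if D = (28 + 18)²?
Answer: -246483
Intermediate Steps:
D = 2116 (D = 46² = 2116)
D - 248599 = 2116 - 248599 = -246483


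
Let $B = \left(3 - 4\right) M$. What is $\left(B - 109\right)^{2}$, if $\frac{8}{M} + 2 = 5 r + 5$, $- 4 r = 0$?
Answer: $\frac{112225}{9} \approx 12469.0$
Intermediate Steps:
$r = 0$ ($r = \left(- \frac{1}{4}\right) 0 = 0$)
$M = \frac{8}{3}$ ($M = \frac{8}{-2 + \left(5 \cdot 0 + 5\right)} = \frac{8}{-2 + \left(0 + 5\right)} = \frac{8}{-2 + 5} = \frac{8}{3} \approx 2.6667$)
$B = - \frac{8}{3}$ ($B = \left(3 - 4\right) \frac{8}{3} = \left(-1\right) \frac{8}{3} = - \frac{8}{3} \approx -2.6667$)
$\left(B - 109\right)^{2} = \left(- \frac{8}{3} - 109\right)^{2} = \left(- \frac{335}{3}\right)^{2} = \frac{112225}{9}$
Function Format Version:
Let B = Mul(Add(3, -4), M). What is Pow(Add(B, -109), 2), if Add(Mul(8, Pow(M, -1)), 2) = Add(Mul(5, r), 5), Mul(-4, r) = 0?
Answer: Rational(112225, 9) ≈ 12469.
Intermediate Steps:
r = 0 (r = Mul(Rational(-1, 4), 0) = 0)
M = Rational(8, 3) (M = Mul(8, Pow(Add(-2, Add(Mul(5, 0), 5)), -1)) = Mul(8, Pow(Add(-2, Add(0, 5)), -1)) = Mul(8, Pow(Add(-2, 5), -1)) = Mul(8, Pow(3, -1)) = Mul(8, Rational(1, 3)) = Rational(8, 3) ≈ 2.6667)
B = Rational(-8, 3) (B = Mul(Add(3, -4), Rational(8, 3)) = Mul(-1, Rational(8, 3)) = Rational(-8, 3) ≈ -2.6667)
Pow(Add(B, -109), 2) = Pow(Add(Rational(-8, 3), -109), 2) = Pow(Rational(-335, 3), 2) = Rational(112225, 9)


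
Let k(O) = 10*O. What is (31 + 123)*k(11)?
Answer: 16940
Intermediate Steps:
(31 + 123)*k(11) = (31 + 123)*(10*11) = 154*110 = 16940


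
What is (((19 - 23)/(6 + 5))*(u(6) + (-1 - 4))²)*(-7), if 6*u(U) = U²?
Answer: 28/11 ≈ 2.5455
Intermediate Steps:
u(U) = U²/6
(((19 - 23)/(6 + 5))*(u(6) + (-1 - 4))²)*(-7) = (((19 - 23)/(6 + 5))*((⅙)*6² + (-1 - 4))²)*(-7) = ((-4/11)*((⅙)*36 - 5)²)*(-7) = ((-4*1/11)*(6 - 5)²)*(-7) = -4/11*1²*(-7) = -4/11*1*(-7) = -4/11*(-7) = 28/11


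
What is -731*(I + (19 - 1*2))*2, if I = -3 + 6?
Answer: -29240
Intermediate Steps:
I = 3
-731*(I + (19 - 1*2))*2 = -731*(3 + (19 - 1*2))*2 = -731*(3 + (19 - 2))*2 = -731*(3 + 17)*2 = -14620*2 = -731*40 = -29240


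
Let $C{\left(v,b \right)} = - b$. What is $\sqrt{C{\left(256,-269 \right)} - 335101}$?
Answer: $4 i \sqrt{20927} \approx 578.65 i$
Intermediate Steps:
$\sqrt{C{\left(256,-269 \right)} - 335101} = \sqrt{\left(-1\right) \left(-269\right) - 335101} = \sqrt{269 - 335101} = \sqrt{-334832} = 4 i \sqrt{20927}$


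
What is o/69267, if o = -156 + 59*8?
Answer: 316/69267 ≈ 0.0045621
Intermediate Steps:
o = 316 (o = -156 + 472 = 316)
o/69267 = 316/69267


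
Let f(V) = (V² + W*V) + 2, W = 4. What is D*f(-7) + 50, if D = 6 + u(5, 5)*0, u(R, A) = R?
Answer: 188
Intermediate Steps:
f(V) = 2 + V² + 4*V (f(V) = (V² + 4*V) + 2 = 2 + V² + 4*V)
D = 6 (D = 6 + 5*0 = 6 + 0 = 6)
D*f(-7) + 50 = 6*(2 + (-7)² + 4*(-7)) + 50 = 6*(2 + 49 - 28) + 50 = 6*23 + 50 = 138 + 50 = 188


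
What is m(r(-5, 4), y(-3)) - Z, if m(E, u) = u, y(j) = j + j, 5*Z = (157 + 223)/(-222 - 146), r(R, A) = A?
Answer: -533/92 ≈ -5.7935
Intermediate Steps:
Z = -19/92 (Z = ((157 + 223)/(-222 - 146))/5 = (380/(-368))/5 = (380*(-1/368))/5 = (1/5)*(-95/92) = -19/92 ≈ -0.20652)
y(j) = 2*j
m(r(-5, 4), y(-3)) - Z = 2*(-3) - 1*(-19/92) = -6 + 19/92 = -533/92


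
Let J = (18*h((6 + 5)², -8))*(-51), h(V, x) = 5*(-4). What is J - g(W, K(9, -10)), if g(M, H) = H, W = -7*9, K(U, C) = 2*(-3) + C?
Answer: 18376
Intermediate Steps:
K(U, C) = -6 + C
W = -63
h(V, x) = -20
J = 18360 (J = (18*(-20))*(-51) = -360*(-51) = 18360)
J - g(W, K(9, -10)) = 18360 - (-6 - 10) = 18360 - 1*(-16) = 18360 + 16 = 18376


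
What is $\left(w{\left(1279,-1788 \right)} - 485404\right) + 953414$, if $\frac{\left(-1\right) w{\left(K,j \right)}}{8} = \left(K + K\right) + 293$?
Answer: $445202$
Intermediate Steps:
$w{\left(K,j \right)} = -2344 - 16 K$ ($w{\left(K,j \right)} = - 8 \left(\left(K + K\right) + 293\right) = - 8 \left(2 K + 293\right) = - 8 \left(293 + 2 K\right) = -2344 - 16 K$)
$\left(w{\left(1279,-1788 \right)} - 485404\right) + 953414 = \left(\left(-2344 - 20464\right) - 485404\right) + 953414 = \left(-22808 - 485404\right) + 953414 = -508212 + 953414 = 445202$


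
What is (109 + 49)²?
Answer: 24964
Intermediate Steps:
(109 + 49)² = 158² = 24964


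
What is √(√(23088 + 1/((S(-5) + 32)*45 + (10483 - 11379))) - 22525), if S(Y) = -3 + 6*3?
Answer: √(-33471271525 + 1219*√34307868787)/1219 ≈ 149.58*I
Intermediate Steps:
S(Y) = 15 (S(Y) = -3 + 18 = 15)
√(√(23088 + 1/((S(-5) + 32)*45 + (10483 - 11379))) - 22525) = √(√(23088 + 1/((15 + 32)*45 + (10483 - 11379))) - 22525) = √(√(23088 + 1/(47*45 - 896)) - 22525) = √(√(23088 + 1/(2115 - 896)) - 22525) = √(√(23088 + 1/1219) - 22525) = √(√(28144273/1219) - 22525) = √(√34307868787/1219 - 22525) = √(-22525 + √34307868787/1219)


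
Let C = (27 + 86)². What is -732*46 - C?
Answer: -46441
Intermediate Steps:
C = 12769 (C = 113² = 12769)
-732*46 - C = -732*46 - 1*12769 = -33672 - 12769 = -46441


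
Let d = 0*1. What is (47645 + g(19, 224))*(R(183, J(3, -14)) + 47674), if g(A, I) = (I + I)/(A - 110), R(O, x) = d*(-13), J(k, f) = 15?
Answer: 29525509354/13 ≈ 2.2712e+9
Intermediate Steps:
d = 0
R(O, x) = 0 (R(O, x) = 0*(-13) = 0)
g(A, I) = 2*I/(-110 + A) (g(A, I) = (2*I)/(-110 + A) = 2*I/(-110 + A))
(47645 + g(19, 224))*(R(183, J(3, -14)) + 47674) = (47645 + 2*224/(-110 + 19))*(0 + 47674) = (47645 + 2*224/(-91))*47674 = (47645 + 2*224*(-1/91))*47674 = (47645 - 64/13)*47674 = (619321/13)*47674 = 29525509354/13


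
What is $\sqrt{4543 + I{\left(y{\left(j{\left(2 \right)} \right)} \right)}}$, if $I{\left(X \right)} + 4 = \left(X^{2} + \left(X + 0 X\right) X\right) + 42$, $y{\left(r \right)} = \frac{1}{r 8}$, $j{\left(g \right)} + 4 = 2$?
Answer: $\frac{\sqrt{1172738}}{16} \approx 67.683$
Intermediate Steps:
$j{\left(g \right)} = -2$ ($j{\left(g \right)} = -4 + 2 = -2$)
$y{\left(r \right)} = \frac{1}{8 r}$ ($y{\left(r \right)} = \frac{1}{r} \frac{1}{8} = \frac{1}{8 r}$)
$I{\left(X \right)} = 38 + 2 X^{2}$ ($I{\left(X \right)} = -4 + \left(\left(X^{2} + \left(X + 0 X\right) X\right) + 42\right) = -4 + \left(\left(X^{2} + \left(X + 0\right) X\right) + 42\right) = -4 + \left(\left(X^{2} + X X\right) + 42\right) = -4 + \left(\left(X^{2} + X^{2}\right) + 42\right) = -4 + \left(2 X^{2} + 42\right) = -4 + \left(42 + 2 X^{2}\right) = 38 + 2 X^{2}$)
$\sqrt{4543 + I{\left(y{\left(j{\left(2 \right)} \right)} \right)}} = \sqrt{4543 + \left(38 + 2 \left(\frac{1}{8 \left(-2\right)}\right)^{2}\right)} = \sqrt{4543 + \left(38 + 2 \left(\frac{1}{8} \left(- \frac{1}{2}\right)\right)^{2}\right)} = \sqrt{4543 + \left(38 + 2 \left(- \frac{1}{16}\right)^{2}\right)} = \sqrt{4543 + \left(38 + 2 \cdot \frac{1}{256}\right)} = \sqrt{4543 + \left(38 + \frac{1}{128}\right)} = \sqrt{4543 + \frac{4865}{128}} = \sqrt{\frac{586369}{128}} = \frac{\sqrt{1172738}}{16}$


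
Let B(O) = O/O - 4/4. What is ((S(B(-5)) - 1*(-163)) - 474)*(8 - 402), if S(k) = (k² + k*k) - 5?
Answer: 124504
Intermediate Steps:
B(O) = 0 (B(O) = 1 - 4*¼ = 1 - 1 = 0)
S(k) = -5 + 2*k² (S(k) = (k² + k²) - 5 = 2*k² - 5 = -5 + 2*k²)
((S(B(-5)) - 1*(-163)) - 474)*(8 - 402) = (((-5 + 2*0²) - 1*(-163)) - 474)*(8 - 402) = (((-5 + 2*0) + 163) - 474)*(-394) = (((-5 + 0) + 163) - 474)*(-394) = ((-5 + 163) - 474)*(-394) = (158 - 474)*(-394) = -316*(-394) = 124504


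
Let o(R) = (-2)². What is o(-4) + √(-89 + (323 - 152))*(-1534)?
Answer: 4 - 1534*√82 ≈ -13887.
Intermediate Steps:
o(R) = 4
o(-4) + √(-89 + (323 - 152))*(-1534) = 4 + √(-89 + (323 - 152))*(-1534) = 4 + √(-89 + 171)*(-1534) = 4 + √82*(-1534) = 4 - 1534*√82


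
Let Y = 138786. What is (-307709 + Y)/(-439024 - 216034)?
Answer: 168923/655058 ≈ 0.25787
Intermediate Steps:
(-307709 + Y)/(-439024 - 216034) = (-307709 + 138786)/(-439024 - 216034) = -168923/(-655058) = -168923*(-1/655058) = 168923/655058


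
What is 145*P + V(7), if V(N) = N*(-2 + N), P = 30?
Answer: 4385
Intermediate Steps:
145*P + V(7) = 145*30 + 7*(-2 + 7) = 4350 + 7*5 = 4350 + 35 = 4385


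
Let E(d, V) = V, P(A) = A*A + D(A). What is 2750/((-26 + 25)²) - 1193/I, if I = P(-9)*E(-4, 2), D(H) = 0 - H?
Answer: 493807/180 ≈ 2743.4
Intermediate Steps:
D(H) = -H
P(A) = A² - A (P(A) = A*A - A = A² - A)
I = 180 (I = -9*(-1 - 9)*2 = -9*(-10)*2 = 90*2 = 180)
2750/((-26 + 25)²) - 1193/I = 2750/((-26 + 25)²) - 1193/180 = 2750/((-1)²) - 1193*1/180 = 2750/1 - 1193/180 = 2750*1 - 1193/180 = 2750 - 1193/180 = 493807/180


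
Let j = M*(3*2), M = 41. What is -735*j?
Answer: -180810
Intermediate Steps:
j = 246 (j = 41*(3*2) = 41*6 = 246)
-735*j = -735*246 = -180810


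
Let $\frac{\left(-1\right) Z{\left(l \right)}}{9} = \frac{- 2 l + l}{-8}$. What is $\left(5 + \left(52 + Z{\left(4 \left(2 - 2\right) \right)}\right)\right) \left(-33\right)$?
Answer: $-1881$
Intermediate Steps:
$Z{\left(l \right)} = - \frac{9 l}{8}$ ($Z{\left(l \right)} = - 9 \frac{- 2 l + l}{-8} = - 9 - l \left(- \frac{1}{8}\right) = - 9 \frac{l}{8} = - \frac{9 l}{8}$)
$\left(5 + \left(52 + Z{\left(4 \left(2 - 2\right) \right)}\right)\right) \left(-33\right) = \left(5 + \left(52 - \frac{9 \cdot 4 \left(2 - 2\right)}{8}\right)\right) \left(-33\right) = \left(5 + \left(52 - \frac{9 \cdot 4 \cdot 0}{8}\right)\right) \left(-33\right) = \left(5 + \left(52 - 0\right)\right) \left(-33\right) = \left(5 + \left(52 + 0\right)\right) \left(-33\right) = \left(5 + 52\right) \left(-33\right) = 57 \left(-33\right) = -1881$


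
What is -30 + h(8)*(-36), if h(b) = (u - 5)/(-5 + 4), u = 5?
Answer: -30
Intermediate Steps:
h(b) = 0 (h(b) = (5 - 5)/(-5 + 4) = 0/(-1) = 0*(-1) = 0)
-30 + h(8)*(-36) = -30 + 0*(-36) = -30 + 0 = -30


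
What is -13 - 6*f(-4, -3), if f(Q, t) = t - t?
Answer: -13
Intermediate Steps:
f(Q, t) = 0
-13 - 6*f(-4, -3) = -13 - 6*0 = -13 + 0 = -13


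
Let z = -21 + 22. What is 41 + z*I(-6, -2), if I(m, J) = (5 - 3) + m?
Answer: 37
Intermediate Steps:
I(m, J) = 2 + m
z = 1
41 + z*I(-6, -2) = 41 + 1*(2 - 6) = 41 + 1*(-4) = 41 - 4 = 37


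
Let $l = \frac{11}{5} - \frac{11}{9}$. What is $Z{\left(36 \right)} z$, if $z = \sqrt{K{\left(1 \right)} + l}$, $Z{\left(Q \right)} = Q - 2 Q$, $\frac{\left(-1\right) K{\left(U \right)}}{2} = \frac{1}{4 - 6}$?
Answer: $- \frac{12 \sqrt{445}}{5} \approx -50.628$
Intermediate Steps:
$K{\left(U \right)} = 1$ ($K{\left(U \right)} = - \frac{2}{4 - 6} = - \frac{2}{-2} = \left(-2\right) \left(- \frac{1}{2}\right) = 1$)
$l = \frac{44}{45}$ ($l = 11 \cdot \frac{1}{5} - \frac{11}{9} = \frac{11}{5} - \frac{11}{9} = \frac{44}{45} \approx 0.97778$)
$Z{\left(Q \right)} = - Q$
$z = \frac{\sqrt{445}}{15}$ ($z = \sqrt{1 + \frac{44}{45}} = \sqrt{\frac{89}{45}} = \frac{\sqrt{445}}{15} \approx 1.4063$)
$Z{\left(36 \right)} z = \left(-1\right) 36 \frac{\sqrt{445}}{15} = - 36 \frac{\sqrt{445}}{15} = - \frac{12 \sqrt{445}}{5}$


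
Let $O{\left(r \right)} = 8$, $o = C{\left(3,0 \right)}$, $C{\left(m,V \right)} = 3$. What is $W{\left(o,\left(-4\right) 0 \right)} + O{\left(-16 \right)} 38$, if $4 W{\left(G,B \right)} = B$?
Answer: $304$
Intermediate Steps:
$o = 3$
$W{\left(G,B \right)} = \frac{B}{4}$
$W{\left(o,\left(-4\right) 0 \right)} + O{\left(-16 \right)} 38 = \frac{\left(-4\right) 0}{4} + 8 \cdot 38 = \frac{1}{4} \cdot 0 + 304 = 0 + 304 = 304$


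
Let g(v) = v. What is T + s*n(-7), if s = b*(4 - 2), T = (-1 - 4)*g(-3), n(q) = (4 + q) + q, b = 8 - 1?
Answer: -125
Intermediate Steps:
b = 7
n(q) = 4 + 2*q
T = 15 (T = (-1 - 4)*(-3) = -5*(-3) = 15)
s = 14 (s = 7*(4 - 2) = 7*2 = 14)
T + s*n(-7) = 15 + 14*(4 + 2*(-7)) = 15 + 14*(4 - 14) = 15 + 14*(-10) = 15 - 140 = -125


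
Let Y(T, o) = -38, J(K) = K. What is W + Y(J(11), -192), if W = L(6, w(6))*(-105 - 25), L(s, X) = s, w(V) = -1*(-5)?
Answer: -818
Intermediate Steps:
w(V) = 5
W = -780 (W = 6*(-105 - 25) = 6*(-130) = -780)
W + Y(J(11), -192) = -780 - 38 = -818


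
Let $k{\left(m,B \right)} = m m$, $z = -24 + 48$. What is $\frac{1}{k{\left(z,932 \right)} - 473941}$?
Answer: $- \frac{1}{473365} \approx -2.1125 \cdot 10^{-6}$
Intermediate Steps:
$z = 24$
$k{\left(m,B \right)} = m^{2}$
$\frac{1}{k{\left(z,932 \right)} - 473941} = \frac{1}{24^{2} - 473941} = \frac{1}{576 - 473941} = \frac{1}{-473365} = - \frac{1}{473365}$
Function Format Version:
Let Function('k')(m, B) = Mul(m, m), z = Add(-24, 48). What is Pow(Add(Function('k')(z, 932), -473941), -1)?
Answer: Rational(-1, 473365) ≈ -2.1125e-6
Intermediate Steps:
z = 24
Function('k')(m, B) = Pow(m, 2)
Pow(Add(Function('k')(z, 932), -473941), -1) = Pow(Add(Pow(24, 2), -473941), -1) = Pow(Add(576, -473941), -1) = Pow(-473365, -1) = Rational(-1, 473365)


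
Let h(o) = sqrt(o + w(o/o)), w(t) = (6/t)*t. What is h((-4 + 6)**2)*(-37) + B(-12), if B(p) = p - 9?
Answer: -21 - 37*sqrt(10) ≈ -138.00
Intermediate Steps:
B(p) = -9 + p
w(t) = 6
h(o) = sqrt(6 + o) (h(o) = sqrt(o + 6) = sqrt(6 + o))
h((-4 + 6)**2)*(-37) + B(-12) = sqrt(6 + (-4 + 6)**2)*(-37) + (-9 - 12) = sqrt(6 + 2**2)*(-37) - 21 = sqrt(6 + 4)*(-37) - 21 = sqrt(10)*(-37) - 21 = -37*sqrt(10) - 21 = -21 - 37*sqrt(10)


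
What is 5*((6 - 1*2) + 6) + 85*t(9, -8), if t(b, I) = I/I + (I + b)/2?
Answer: 355/2 ≈ 177.50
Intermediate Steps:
t(b, I) = 1 + I/2 + b/2 (t(b, I) = 1 + (I + b)*(½) = 1 + (I/2 + b/2) = 1 + I/2 + b/2)
5*((6 - 1*2) + 6) + 85*t(9, -8) = 5*((6 - 1*2) + 6) + 85*(1 + (½)*(-8) + (½)*9) = 5*((6 - 2) + 6) + 85*(1 - 4 + 9/2) = 5*(4 + 6) + 85*(3/2) = 5*10 + 255/2 = 50 + 255/2 = 355/2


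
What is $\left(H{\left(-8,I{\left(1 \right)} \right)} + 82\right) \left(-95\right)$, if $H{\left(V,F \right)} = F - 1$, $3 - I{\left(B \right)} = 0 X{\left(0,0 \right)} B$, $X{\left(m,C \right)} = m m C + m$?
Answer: $-7980$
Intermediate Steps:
$X{\left(m,C \right)} = m + C m^{2}$ ($X{\left(m,C \right)} = m^{2} C + m = C m^{2} + m = m + C m^{2}$)
$I{\left(B \right)} = 3$ ($I{\left(B \right)} = 3 - 0 \cdot 0 \left(1 + 0 \cdot 0\right) B = 3 - 0 \cdot 0 \left(1 + 0\right) B = 3 - 0 \cdot 0 \cdot 1 B = 3 - 0 \cdot 0 B = 3 - 0 B = 3 - 0 = 3 + 0 = 3$)
$H{\left(V,F \right)} = -1 + F$ ($H{\left(V,F \right)} = F - 1 = -1 + F$)
$\left(H{\left(-8,I{\left(1 \right)} \right)} + 82\right) \left(-95\right) = \left(\left(-1 + 3\right) + 82\right) \left(-95\right) = \left(2 + 82\right) \left(-95\right) = 84 \left(-95\right) = -7980$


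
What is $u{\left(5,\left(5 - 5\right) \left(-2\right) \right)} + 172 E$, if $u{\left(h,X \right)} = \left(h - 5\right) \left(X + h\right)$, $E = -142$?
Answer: $-24424$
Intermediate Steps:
$u{\left(h,X \right)} = \left(-5 + h\right) \left(X + h\right)$
$u{\left(5,\left(5 - 5\right) \left(-2\right) \right)} + 172 E = \left(5^{2} - 5 \left(5 - 5\right) \left(-2\right) - 25 + \left(5 - 5\right) \left(-2\right) 5\right) + 172 \left(-142\right) = \left(25 - 5 \cdot 0 \left(-2\right) - 25 + 0 \left(-2\right) 5\right) - 24424 = \left(25 - 0 - 25 + 0 \cdot 5\right) - 24424 = \left(25 + 0 - 25 + 0\right) - 24424 = 0 - 24424 = -24424$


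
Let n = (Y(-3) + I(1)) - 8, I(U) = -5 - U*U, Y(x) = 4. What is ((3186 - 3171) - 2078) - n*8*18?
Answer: -623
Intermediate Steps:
I(U) = -5 - U²
n = -10 (n = (4 + (-5 - 1*1²)) - 8 = (4 + (-5 - 1*1)) - 8 = (4 + (-5 - 1)) - 8 = (4 - 6) - 8 = -2 - 8 = -10)
((3186 - 3171) - 2078) - n*8*18 = ((3186 - 3171) - 2078) - (-10*8)*18 = (15 - 2078) - (-80)*18 = -2063 - 1*(-1440) = -2063 + 1440 = -623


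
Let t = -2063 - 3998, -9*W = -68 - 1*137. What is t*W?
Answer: -1242505/9 ≈ -1.3806e+5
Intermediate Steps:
W = 205/9 (W = -(-68 - 1*137)/9 = -(-68 - 137)/9 = -⅑*(-205) = 205/9 ≈ 22.778)
t = -6061
t*W = -6061*205/9 = -1242505/9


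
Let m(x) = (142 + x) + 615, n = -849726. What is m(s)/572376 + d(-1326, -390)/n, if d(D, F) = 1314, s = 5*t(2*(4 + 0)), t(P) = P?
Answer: -4159469/27020153832 ≈ -0.00015394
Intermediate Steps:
s = 40 (s = 5*(2*(4 + 0)) = 5*(2*4) = 5*8 = 40)
m(x) = 757 + x
m(s)/572376 + d(-1326, -390)/n = (757 + 40)/572376 + 1314/(-849726) = 797*(1/572376) + 1314*(-1/849726) = 797/572376 - 73/47207 = -4159469/27020153832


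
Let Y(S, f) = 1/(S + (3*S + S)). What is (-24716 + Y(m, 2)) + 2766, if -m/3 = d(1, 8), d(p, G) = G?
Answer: -2634001/120 ≈ -21950.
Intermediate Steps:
m = -24 (m = -3*8 = -24)
Y(S, f) = 1/(5*S) (Y(S, f) = 1/(S + 4*S) = 1/(5*S))
(-24716 + Y(m, 2)) + 2766 = (-24716 + (1/5)/(-24)) + 2766 = (-24716 + (1/5)*(-1/24)) + 2766 = (-24716 - 1/120) + 2766 = -2965921/120 + 2766 = -2634001/120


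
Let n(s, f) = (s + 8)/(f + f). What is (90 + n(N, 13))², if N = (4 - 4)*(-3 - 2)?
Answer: 1378276/169 ≈ 8155.5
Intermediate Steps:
N = 0 (N = 0*(-5) = 0)
n(s, f) = (8 + s)/(2*f) (n(s, f) = (8 + s)/((2*f)) = (8 + s)*(1/(2*f)) = (8 + s)/(2*f))
(90 + n(N, 13))² = (90 + (½)*(8 + 0)/13)² = (90 + (½)*(1/13)*8)² = (90 + 4/13)² = (1174/13)² = 1378276/169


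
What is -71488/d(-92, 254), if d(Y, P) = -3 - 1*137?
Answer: 17872/35 ≈ 510.63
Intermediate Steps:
d(Y, P) = -140 (d(Y, P) = -3 - 137 = -140)
-71488/d(-92, 254) = -71488/(-140) = -71488*(-1/140) = 17872/35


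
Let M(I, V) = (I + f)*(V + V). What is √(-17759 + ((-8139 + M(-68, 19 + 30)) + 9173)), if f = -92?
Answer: I*√32405 ≈ 180.01*I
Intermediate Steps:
M(I, V) = 2*V*(-92 + I) (M(I, V) = (I - 92)*(V + V) = (-92 + I)*(2*V) = 2*V*(-92 + I))
√(-17759 + ((-8139 + M(-68, 19 + 30)) + 9173)) = √(-17759 + ((-8139 + 2*(19 + 30)*(-92 - 68)) + 9173)) = √(-17759 + ((-8139 + 2*49*(-160)) + 9173)) = √(-17759 + ((-8139 - 15680) + 9173)) = √(-17759 + (-23819 + 9173)) = √(-17759 - 14646) = √(-32405) = I*√32405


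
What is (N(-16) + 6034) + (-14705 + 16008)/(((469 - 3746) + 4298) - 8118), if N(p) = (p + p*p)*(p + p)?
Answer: -11682965/7097 ≈ -1646.2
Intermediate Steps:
N(p) = 2*p*(p + p**2) (N(p) = (p + p**2)*(2*p) = 2*p*(p + p**2))
(N(-16) + 6034) + (-14705 + 16008)/(((469 - 3746) + 4298) - 8118) = (2*(-16)**2*(1 - 16) + 6034) + (-14705 + 16008)/(((469 - 3746) + 4298) - 8118) = (2*256*(-15) + 6034) + 1303/((-3277 + 4298) - 8118) = (-7680 + 6034) + 1303/(1021 - 8118) = -1646 + 1303/(-7097) = -1646 + 1303*(-1/7097) = -1646 - 1303/7097 = -11682965/7097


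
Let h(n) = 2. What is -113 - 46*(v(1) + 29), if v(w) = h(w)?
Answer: -1539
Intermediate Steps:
v(w) = 2
-113 - 46*(v(1) + 29) = -113 - 46*(2 + 29) = -113 - 46*31 = -113 - 1426 = -1539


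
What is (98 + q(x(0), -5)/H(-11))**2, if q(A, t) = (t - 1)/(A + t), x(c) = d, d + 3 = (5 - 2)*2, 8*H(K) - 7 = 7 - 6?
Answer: 10201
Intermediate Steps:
H(K) = 1 (H(K) = 7/8 + (7 - 6)/8 = 7/8 + (1/8)*1 = 7/8 + 1/8 = 1)
d = 3 (d = -3 + (5 - 2)*2 = -3 + 3*2 = -3 + 6 = 3)
x(c) = 3
q(A, t) = (-1 + t)/(A + t)
(98 + q(x(0), -5)/H(-11))**2 = (98 + ((-1 - 5)/(3 - 5))/1)**2 = (98 + (-6/(-2))*1)**2 = (98 - 1/2*(-6)*1)**2 = (98 + 3*1)**2 = (98 + 3)**2 = 101**2 = 10201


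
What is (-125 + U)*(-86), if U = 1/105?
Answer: 1128664/105 ≈ 10749.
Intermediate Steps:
U = 1/105 ≈ 0.0095238
(-125 + U)*(-86) = (-125 + 1/105)*(-86) = -13124/105*(-86) = 1128664/105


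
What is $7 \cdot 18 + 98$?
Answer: $224$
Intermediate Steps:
$7 \cdot 18 + 98 = 126 + 98 = 224$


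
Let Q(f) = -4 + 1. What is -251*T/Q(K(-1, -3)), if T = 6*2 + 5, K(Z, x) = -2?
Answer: 4267/3 ≈ 1422.3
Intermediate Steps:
T = 17 (T = 12 + 5 = 17)
Q(f) = -3
-251*T/Q(K(-1, -3)) = -4267/(-3) = -4267*(-1)/3 = -251*(-17/3) = 4267/3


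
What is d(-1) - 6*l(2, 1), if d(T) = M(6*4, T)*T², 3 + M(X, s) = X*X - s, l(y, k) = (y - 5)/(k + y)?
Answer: 580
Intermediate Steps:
l(y, k) = (-5 + y)/(k + y)
M(X, s) = -3 + X² - s (M(X, s) = -3 + (X*X - s) = -3 + (X² - s) = -3 + X² - s)
d(T) = T²*(573 - T) (d(T) = (-3 + (6*4)² - T)*T² = (-3 + 24² - T)*T² = (-3 + 576 - T)*T² = (573 - T)*T² = T²*(573 - T))
d(-1) - 6*l(2, 1) = (-1)²*(573 - 1*(-1)) - 6*(-5 + 2)/(1 + 2) = 1*(573 + 1) - 6*(-3)/3 = 1*574 - 2*(-3) = 574 - 6*(-1) = 574 + 6 = 580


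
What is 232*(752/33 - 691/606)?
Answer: 5579716/1111 ≈ 5022.3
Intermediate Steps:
232*(752/33 - 691/606) = 232*(48101/2222) = 5579716/1111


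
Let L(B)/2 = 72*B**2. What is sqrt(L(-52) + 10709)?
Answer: 7*sqrt(8165) ≈ 632.52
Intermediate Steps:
L(B) = 144*B**2 (L(B) = 2*(72*B**2) = 144*B**2)
sqrt(L(-52) + 10709) = sqrt(144*(-52)**2 + 10709) = sqrt(144*2704 + 10709) = sqrt(389376 + 10709) = sqrt(400085) = 7*sqrt(8165)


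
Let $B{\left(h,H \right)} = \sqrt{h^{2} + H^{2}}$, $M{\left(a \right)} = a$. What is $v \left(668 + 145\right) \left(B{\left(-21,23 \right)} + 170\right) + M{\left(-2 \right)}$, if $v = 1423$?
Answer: $196672828 + 1156899 \sqrt{970} \approx 2.327 \cdot 10^{8}$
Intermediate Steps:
$B{\left(h,H \right)} = \sqrt{H^{2} + h^{2}}$
$v \left(668 + 145\right) \left(B{\left(-21,23 \right)} + 170\right) + M{\left(-2 \right)} = 1423 \left(668 + 145\right) \left(\sqrt{23^{2} + \left(-21\right)^{2}} + 170\right) - 2 = 1423 \cdot 813 \left(\sqrt{529 + 441} + 170\right) - 2 = 1423 \cdot 813 \left(\sqrt{970} + 170\right) - 2 = 1423 \cdot 813 \left(170 + \sqrt{970}\right) - 2 = 1423 \left(138210 + 813 \sqrt{970}\right) - 2 = \left(196672830 + 1156899 \sqrt{970}\right) - 2 = 196672828 + 1156899 \sqrt{970}$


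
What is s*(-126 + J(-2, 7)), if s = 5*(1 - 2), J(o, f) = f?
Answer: 595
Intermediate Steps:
s = -5 (s = 5*(-1) = -5)
s*(-126 + J(-2, 7)) = -5*(-126 + 7) = -5*(-119) = 595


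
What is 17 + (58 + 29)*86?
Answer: 7499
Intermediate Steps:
17 + (58 + 29)*86 = 17 + 87*86 = 17 + 7482 = 7499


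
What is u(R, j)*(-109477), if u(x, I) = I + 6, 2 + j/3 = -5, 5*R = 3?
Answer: 1642155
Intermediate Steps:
R = ⅗ (R = (⅕)*3 = ⅗ ≈ 0.60000)
j = -21 (j = -6 + 3*(-5) = -6 - 15 = -21)
u(x, I) = 6 + I
u(R, j)*(-109477) = (6 - 21)*(-109477) = -15*(-109477) = 1642155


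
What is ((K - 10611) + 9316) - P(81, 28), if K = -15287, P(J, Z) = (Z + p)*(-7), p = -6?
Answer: -16428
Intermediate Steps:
P(J, Z) = 42 - 7*Z (P(J, Z) = (Z - 6)*(-7) = (-6 + Z)*(-7) = 42 - 7*Z)
((K - 10611) + 9316) - P(81, 28) = ((-15287 - 10611) + 9316) - (42 - 7*28) = (-25898 + 9316) - (42 - 196) = -16582 - 1*(-154) = -16582 + 154 = -16428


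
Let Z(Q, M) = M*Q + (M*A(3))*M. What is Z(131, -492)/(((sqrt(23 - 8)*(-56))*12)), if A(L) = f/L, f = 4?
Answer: -205*sqrt(15)/8 ≈ -99.245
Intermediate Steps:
A(L) = 4/L
Z(Q, M) = 4*M**2/3 + M*Q (Z(Q, M) = M*Q + (M*(4/3))*M = M*Q + (4*M/3)*M = M*Q + 4*M**2/3 = 4*M**2/3 + M*Q)
Z(131, -492)/(((sqrt(23 - 8)*(-56))*12)) = ((1/3)*(-492)*(3*131 + 4*(-492)))/(((sqrt(23 - 8)*(-56))*12)) = ((1/3)*(-492)*(393 - 1968))/(((sqrt(15)*(-56))*12)) = ((1/3)*(-492)*(-1575))/((-56*sqrt(15)*12)) = 258300/((-672*sqrt(15))) = 258300*(-sqrt(15)/10080) = -205*sqrt(15)/8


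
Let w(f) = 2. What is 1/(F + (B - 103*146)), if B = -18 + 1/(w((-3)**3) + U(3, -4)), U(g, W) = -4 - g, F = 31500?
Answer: 5/82219 ≈ 6.0813e-5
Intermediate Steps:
B = -91/5 (B = -18 + 1/(2 + (-4 - 1*3)) = -18 + 1/(2 + (-4 - 3)) = -18 + 1/(2 - 7) = -18 + 1/(-5) = -18 - 1/5 = -91/5 ≈ -18.200)
1/(F + (B - 103*146)) = 1/(31500 + (-91/5 - 103*146)) = 1/(31500 + (-91/5 - 15038)) = 1/(31500 - 75281/5) = 1/(82219/5) = 5/82219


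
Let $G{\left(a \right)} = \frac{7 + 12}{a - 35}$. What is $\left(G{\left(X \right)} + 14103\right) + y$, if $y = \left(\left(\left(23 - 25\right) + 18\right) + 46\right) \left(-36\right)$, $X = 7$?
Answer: $\frac{332369}{28} \approx 11870.0$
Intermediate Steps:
$G{\left(a \right)} = \frac{19}{-35 + a}$
$y = -2232$ ($y = \left(\left(-2 + 18\right) + 46\right) \left(-36\right) = \left(16 + 46\right) \left(-36\right) = 62 \left(-36\right) = -2232$)
$\left(G{\left(X \right)} + 14103\right) + y = \left(\frac{19}{-35 + 7} + 14103\right) - 2232 = \left(\frac{19}{-28} + 14103\right) - 2232 = \left(19 \left(- \frac{1}{28}\right) + 14103\right) - 2232 = \left(- \frac{19}{28} + 14103\right) - 2232 = \frac{394865}{28} - 2232 = \frac{332369}{28}$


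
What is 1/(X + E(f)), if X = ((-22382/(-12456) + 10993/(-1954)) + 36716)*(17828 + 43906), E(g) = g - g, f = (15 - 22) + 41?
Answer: 1014126/2298404177190589 ≈ 4.4123e-10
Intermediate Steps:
f = 34 (f = -7 + 41 = 34)
E(g) = 0
X = 2298404177190589/1014126 (X = ((-22382*(-1/12456) + 10993*(-1/1954)) + 36716)*61734 = ((11191/6228 - 10993/1954) + 36716)*61734 = (-23298595/6084756 + 36716)*61734 = (223384602701/6084756)*61734 = 2298404177190589/1014126 ≈ 2.2664e+9)
1/(X + E(f)) = 1/(2298404177190589/1014126 + 0) = 1/(2298404177190589/1014126) = 1014126/2298404177190589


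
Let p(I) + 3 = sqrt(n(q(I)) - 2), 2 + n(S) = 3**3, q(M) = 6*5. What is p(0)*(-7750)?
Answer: 23250 - 7750*sqrt(23) ≈ -13918.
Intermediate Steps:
q(M) = 30
n(S) = 25 (n(S) = -2 + 3**3 = -2 + 27 = 25)
p(I) = -3 + sqrt(23) (p(I) = -3 + sqrt(25 - 2) = -3 + sqrt(23))
p(0)*(-7750) = (-3 + sqrt(23))*(-7750) = 23250 - 7750*sqrt(23)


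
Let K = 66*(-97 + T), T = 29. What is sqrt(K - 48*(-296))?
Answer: 18*sqrt(30) ≈ 98.590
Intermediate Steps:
K = -4488 (K = 66*(-97 + 29) = 66*(-68) = -4488)
sqrt(K - 48*(-296)) = sqrt(-4488 - 48*(-296)) = sqrt(-4488 + 14208) = sqrt(9720) = 18*sqrt(30)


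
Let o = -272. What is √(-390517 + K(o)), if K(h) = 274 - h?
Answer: I*√389971 ≈ 624.48*I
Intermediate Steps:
√(-390517 + K(o)) = √(-390517 + (274 - 1*(-272))) = √(-390517 + (274 + 272)) = √(-390517 + 546) = √(-389971) = I*√389971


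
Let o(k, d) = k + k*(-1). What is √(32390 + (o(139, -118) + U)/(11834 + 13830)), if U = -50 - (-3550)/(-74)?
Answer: √456334248290115/118696 ≈ 179.97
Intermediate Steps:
U = -3625/37 (U = -50 - (-3550)*(-1)/74 = -50 - 71*25/37 = -50 - 1775/37 = -3625/37 ≈ -97.973)
o(k, d) = 0 (o(k, d) = k - k = 0)
√(32390 + (o(139, -118) + U)/(11834 + 13830)) = √(32390 + (0 - 3625/37)/(11834 + 13830)) = √(32390 - 3625/37/25664) = √(32390 - 3625/37*1/25664) = √(32390 - 3625/949568) = √(30756503895/949568) = √456334248290115/118696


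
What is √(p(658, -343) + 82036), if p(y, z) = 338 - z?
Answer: √82717 ≈ 287.61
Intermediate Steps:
√(p(658, -343) + 82036) = √((338 - 1*(-343)) + 82036) = √((338 + 343) + 82036) = √(681 + 82036) = √82717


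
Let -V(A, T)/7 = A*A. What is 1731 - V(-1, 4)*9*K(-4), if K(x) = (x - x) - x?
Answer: 1983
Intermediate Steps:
V(A, T) = -7*A² (V(A, T) = -7*A*A = -7*A²)
K(x) = -x (K(x) = 0 - x = -x)
1731 - V(-1, 4)*9*K(-4) = 1731 - -7*(-1)²*9*(-1*(-4)) = 1731 - -7*1*9*4 = 1731 - (-7*9)*4 = 1731 - (-63)*4 = 1731 - 1*(-252) = 1731 + 252 = 1983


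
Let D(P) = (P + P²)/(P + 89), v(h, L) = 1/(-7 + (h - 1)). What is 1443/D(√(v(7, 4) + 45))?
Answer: 126984/43 - 64935*√11/946 ≈ 2725.5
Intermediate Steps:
v(h, L) = 1/(-8 + h) (v(h, L) = 1/(-7 + (-1 + h)) = 1/(-8 + h))
D(P) = (P + P²)/(89 + P)
1443/D(√(v(7, 4) + 45)) = 1443/((√(1/(-8 + 7) + 45)*(1 + √(1/(-8 + 7) + 45))/(89 + √(1/(-8 + 7) + 45)))) = 1443/((√(1/(-1) + 45)*(1 + √(1/(-1) + 45))/(89 + √(1/(-1) + 45)))) = 1443/((√(-1 + 45)*(1 + √(-1 + 45))/(89 + √(-1 + 45)))) = 1443/((√44*(1 + √44)/(89 + √44))) = 1443/(((2*√11)*(1 + 2*√11)/(89 + 2*√11))) = 1443/((2*√11*(1 + 2*√11)/(89 + 2*√11))) = 1443*(√11*(89 + 2*√11)/(22*(1 + 2*√11))) = 1443*√11*(89 + 2*√11)/(22*(1 + 2*√11))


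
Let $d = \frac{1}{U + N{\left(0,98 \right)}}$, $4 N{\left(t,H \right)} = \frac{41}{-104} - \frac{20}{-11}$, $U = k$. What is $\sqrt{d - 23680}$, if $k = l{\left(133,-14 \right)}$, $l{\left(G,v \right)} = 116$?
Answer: $\frac{4 i \sqrt{419576411197730}}{532445} \approx 153.88 i$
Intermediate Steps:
$k = 116$
$U = 116$
$N{\left(t,H \right)} = \frac{1629}{4576}$ ($N{\left(t,H \right)} = \frac{\frac{41}{-104} - \frac{20}{-11}}{4} = \frac{41 \left(- \frac{1}{104}\right) - - \frac{20}{11}}{4} = \frac{- \frac{41}{104} + \frac{20}{11}}{4} = \frac{1}{4} \cdot \frac{1629}{1144} = \frac{1629}{4576}$)
$d = \frac{4576}{532445}$ ($d = \frac{1}{116 + \frac{1629}{4576}} = \frac{1}{\frac{532445}{4576}} = \frac{4576}{532445} \approx 0.0085943$)
$\sqrt{d - 23680} = \sqrt{\frac{4576}{532445} - 23680} = \sqrt{- \frac{12608293024}{532445}} = \frac{4 i \sqrt{419576411197730}}{532445}$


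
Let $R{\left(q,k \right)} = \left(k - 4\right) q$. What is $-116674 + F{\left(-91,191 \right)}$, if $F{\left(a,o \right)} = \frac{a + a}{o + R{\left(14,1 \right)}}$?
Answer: $- \frac{17384608}{149} \approx -1.1668 \cdot 10^{5}$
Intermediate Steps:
$R{\left(q,k \right)} = q \left(-4 + k\right)$ ($R{\left(q,k \right)} = \left(-4 + k\right) q = q \left(-4 + k\right)$)
$F{\left(a,o \right)} = \frac{2 a}{-42 + o}$ ($F{\left(a,o \right)} = \frac{a + a}{o + 14 \left(-4 + 1\right)} = \frac{2 a}{o + 14 \left(-3\right)} = \frac{2 a}{o - 42} = \frac{2 a}{-42 + o}$)
$-116674 + F{\left(-91,191 \right)} = -116674 + 2 \left(-91\right) \frac{1}{-42 + 191} = -116674 + 2 \left(-91\right) \frac{1}{149} = -116674 - \frac{182}{149} = - \frac{17384608}{149}$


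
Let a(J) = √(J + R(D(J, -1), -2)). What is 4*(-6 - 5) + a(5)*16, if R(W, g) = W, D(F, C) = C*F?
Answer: -44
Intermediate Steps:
a(J) = 0 (a(J) = √(J - J) = √0 = 0)
4*(-6 - 5) + a(5)*16 = 4*(-6 - 5) + 0*16 = 4*(-11) + 0 = -44 + 0 = -44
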